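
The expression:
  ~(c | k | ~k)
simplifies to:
False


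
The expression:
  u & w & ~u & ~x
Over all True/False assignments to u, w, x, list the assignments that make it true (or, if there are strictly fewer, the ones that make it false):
is never true.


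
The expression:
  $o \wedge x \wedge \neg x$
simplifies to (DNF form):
$\text{False}$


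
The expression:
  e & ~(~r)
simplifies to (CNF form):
e & r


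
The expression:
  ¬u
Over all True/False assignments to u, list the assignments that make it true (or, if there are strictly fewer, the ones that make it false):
is true only for:
  u=False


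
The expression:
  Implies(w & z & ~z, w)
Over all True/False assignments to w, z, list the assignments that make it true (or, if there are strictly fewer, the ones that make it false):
is always true.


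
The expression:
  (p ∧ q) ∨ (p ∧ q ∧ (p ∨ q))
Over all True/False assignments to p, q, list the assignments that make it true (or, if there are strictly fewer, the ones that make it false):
is true only for:
  p=True, q=True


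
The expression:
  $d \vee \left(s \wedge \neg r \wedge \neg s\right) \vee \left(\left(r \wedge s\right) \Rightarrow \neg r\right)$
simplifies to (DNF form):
$d \vee \neg r \vee \neg s$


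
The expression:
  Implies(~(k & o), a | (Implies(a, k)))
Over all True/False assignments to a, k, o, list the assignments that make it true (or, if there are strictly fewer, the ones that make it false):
is always true.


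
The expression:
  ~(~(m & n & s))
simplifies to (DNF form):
m & n & s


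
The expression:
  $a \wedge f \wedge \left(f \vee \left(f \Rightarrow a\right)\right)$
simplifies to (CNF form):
$a \wedge f$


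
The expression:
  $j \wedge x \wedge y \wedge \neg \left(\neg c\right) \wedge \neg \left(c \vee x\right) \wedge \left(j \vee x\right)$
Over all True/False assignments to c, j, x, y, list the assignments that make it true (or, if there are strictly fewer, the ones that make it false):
is never true.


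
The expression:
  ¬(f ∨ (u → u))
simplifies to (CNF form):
False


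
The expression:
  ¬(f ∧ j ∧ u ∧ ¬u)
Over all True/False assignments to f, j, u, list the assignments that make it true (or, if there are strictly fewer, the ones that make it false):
is always true.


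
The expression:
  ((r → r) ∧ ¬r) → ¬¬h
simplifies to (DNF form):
h ∨ r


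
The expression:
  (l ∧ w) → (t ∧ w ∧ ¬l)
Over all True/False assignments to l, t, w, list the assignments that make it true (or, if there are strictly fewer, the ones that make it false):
is false only for:
  l=True, t=False, w=True;
  l=True, t=True, w=True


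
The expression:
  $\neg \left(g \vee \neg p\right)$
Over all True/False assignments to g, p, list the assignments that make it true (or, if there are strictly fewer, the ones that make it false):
is true only for:
  g=False, p=True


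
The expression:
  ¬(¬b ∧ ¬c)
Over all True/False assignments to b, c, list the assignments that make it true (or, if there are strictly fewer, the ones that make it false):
is false only for:
  b=False, c=False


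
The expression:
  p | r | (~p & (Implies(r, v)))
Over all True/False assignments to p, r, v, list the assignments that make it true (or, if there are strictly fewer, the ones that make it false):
is always true.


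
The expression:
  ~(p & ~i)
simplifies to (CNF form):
i | ~p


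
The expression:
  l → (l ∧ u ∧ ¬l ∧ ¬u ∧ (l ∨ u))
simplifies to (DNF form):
¬l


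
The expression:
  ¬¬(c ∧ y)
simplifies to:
c ∧ y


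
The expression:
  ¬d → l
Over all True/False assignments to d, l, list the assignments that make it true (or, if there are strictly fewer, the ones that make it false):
is false only for:
  d=False, l=False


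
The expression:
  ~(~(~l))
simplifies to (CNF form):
~l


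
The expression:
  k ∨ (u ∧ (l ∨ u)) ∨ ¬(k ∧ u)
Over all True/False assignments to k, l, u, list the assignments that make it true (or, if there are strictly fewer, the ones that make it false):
is always true.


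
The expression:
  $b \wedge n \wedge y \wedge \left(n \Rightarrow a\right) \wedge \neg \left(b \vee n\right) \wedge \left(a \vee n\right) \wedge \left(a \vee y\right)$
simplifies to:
$\text{False}$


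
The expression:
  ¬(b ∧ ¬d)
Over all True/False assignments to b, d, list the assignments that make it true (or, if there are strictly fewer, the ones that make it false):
is false only for:
  b=True, d=False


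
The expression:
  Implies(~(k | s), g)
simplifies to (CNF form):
g | k | s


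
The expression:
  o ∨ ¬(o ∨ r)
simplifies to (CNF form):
o ∨ ¬r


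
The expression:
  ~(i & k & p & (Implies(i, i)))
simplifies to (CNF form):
~i | ~k | ~p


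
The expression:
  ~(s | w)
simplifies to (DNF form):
~s & ~w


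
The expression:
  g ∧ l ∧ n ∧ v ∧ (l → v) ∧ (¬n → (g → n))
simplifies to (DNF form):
g ∧ l ∧ n ∧ v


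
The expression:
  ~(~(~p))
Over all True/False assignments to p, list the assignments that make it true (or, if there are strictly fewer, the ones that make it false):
is true only for:
  p=False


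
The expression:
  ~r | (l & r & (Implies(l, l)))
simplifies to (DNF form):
l | ~r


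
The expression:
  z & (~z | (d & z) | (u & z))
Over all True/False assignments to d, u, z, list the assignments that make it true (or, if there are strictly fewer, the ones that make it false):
is true only for:
  d=False, u=True, z=True;
  d=True, u=False, z=True;
  d=True, u=True, z=True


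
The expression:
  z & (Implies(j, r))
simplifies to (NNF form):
z & (r | ~j)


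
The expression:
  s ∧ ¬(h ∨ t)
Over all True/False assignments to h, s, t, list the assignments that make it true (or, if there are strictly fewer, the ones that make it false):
is true only for:
  h=False, s=True, t=False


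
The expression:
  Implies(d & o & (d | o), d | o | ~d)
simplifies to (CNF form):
True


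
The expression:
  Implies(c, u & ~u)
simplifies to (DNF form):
~c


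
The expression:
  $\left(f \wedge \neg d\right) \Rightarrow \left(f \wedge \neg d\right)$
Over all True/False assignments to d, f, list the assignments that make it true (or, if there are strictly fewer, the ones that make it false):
is always true.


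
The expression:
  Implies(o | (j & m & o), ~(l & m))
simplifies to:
~l | ~m | ~o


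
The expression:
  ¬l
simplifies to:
¬l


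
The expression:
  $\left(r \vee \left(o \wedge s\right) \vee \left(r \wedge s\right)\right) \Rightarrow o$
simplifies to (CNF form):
$o \vee \neg r$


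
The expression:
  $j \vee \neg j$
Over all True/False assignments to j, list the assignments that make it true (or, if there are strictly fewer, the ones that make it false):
is always true.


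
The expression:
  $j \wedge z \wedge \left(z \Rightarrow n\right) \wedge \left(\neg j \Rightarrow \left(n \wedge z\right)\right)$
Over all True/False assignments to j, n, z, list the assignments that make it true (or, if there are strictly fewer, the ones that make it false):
is true only for:
  j=True, n=True, z=True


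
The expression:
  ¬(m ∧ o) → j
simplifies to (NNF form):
j ∨ (m ∧ o)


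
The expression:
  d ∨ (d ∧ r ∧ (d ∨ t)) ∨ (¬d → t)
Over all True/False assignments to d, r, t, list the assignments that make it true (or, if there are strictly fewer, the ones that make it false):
is false only for:
  d=False, r=False, t=False;
  d=False, r=True, t=False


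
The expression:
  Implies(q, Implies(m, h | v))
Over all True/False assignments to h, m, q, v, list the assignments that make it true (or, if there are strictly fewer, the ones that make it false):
is false only for:
  h=False, m=True, q=True, v=False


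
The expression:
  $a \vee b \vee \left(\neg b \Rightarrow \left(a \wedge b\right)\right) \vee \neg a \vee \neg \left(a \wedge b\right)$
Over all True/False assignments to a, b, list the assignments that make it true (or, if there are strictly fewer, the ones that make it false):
is always true.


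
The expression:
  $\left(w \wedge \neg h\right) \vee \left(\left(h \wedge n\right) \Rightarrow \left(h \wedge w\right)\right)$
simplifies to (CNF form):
$w \vee \neg h \vee \neg n$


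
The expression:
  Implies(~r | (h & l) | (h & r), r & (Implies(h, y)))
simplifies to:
r & (y | ~h)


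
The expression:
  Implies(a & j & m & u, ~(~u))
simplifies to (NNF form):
True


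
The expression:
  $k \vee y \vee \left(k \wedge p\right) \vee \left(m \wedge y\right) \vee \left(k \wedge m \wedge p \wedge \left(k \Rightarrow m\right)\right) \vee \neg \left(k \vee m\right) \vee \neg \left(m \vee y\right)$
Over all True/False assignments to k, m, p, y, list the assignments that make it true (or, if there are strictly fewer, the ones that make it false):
is false only for:
  k=False, m=True, p=False, y=False;
  k=False, m=True, p=True, y=False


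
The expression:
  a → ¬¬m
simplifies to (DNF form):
m ∨ ¬a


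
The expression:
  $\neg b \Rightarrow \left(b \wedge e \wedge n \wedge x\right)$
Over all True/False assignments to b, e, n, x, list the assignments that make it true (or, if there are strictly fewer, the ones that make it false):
is true only for:
  b=True, e=False, n=False, x=False;
  b=True, e=False, n=False, x=True;
  b=True, e=False, n=True, x=False;
  b=True, e=False, n=True, x=True;
  b=True, e=True, n=False, x=False;
  b=True, e=True, n=False, x=True;
  b=True, e=True, n=True, x=False;
  b=True, e=True, n=True, x=True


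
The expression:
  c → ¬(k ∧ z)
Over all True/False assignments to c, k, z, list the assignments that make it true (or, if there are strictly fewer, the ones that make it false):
is false only for:
  c=True, k=True, z=True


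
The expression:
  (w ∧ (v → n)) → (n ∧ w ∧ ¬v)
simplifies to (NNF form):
(n ∧ ¬v) ∨ (v ∧ ¬n) ∨ ¬w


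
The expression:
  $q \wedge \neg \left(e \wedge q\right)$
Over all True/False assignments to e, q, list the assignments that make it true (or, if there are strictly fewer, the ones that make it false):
is true only for:
  e=False, q=True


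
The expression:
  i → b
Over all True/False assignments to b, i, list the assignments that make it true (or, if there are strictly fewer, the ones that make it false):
is false only for:
  b=False, i=True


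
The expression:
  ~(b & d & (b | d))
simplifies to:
~b | ~d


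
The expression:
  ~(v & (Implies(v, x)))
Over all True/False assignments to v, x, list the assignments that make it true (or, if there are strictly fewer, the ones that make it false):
is false only for:
  v=True, x=True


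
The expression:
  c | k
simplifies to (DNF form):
c | k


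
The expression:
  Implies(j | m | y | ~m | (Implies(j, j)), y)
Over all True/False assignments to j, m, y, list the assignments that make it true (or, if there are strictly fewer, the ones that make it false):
is true only for:
  j=False, m=False, y=True;
  j=False, m=True, y=True;
  j=True, m=False, y=True;
  j=True, m=True, y=True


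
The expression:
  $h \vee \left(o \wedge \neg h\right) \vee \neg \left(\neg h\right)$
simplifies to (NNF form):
$h \vee o$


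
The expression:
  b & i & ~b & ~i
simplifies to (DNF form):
False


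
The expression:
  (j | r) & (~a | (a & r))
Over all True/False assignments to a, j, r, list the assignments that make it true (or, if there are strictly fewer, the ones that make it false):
is false only for:
  a=False, j=False, r=False;
  a=True, j=False, r=False;
  a=True, j=True, r=False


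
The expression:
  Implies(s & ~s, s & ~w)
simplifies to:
True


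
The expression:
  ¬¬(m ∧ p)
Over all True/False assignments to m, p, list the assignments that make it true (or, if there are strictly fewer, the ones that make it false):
is true only for:
  m=True, p=True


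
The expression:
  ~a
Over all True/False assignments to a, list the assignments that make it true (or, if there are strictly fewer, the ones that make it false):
is true only for:
  a=False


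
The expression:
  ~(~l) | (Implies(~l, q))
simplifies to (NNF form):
l | q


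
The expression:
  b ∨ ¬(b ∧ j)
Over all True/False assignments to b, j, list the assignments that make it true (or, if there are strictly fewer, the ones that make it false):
is always true.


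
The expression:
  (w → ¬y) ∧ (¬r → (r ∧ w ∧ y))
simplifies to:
r ∧ (¬w ∨ ¬y)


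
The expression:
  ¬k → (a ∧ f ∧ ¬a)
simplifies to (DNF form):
k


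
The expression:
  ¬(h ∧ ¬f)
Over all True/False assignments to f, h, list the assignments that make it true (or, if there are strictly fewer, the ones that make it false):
is false only for:
  f=False, h=True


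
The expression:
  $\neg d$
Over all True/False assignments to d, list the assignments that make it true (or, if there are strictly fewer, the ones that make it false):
is true only for:
  d=False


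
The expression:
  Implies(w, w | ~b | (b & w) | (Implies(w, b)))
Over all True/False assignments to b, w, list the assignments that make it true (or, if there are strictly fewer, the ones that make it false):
is always true.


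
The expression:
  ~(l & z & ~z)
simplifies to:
True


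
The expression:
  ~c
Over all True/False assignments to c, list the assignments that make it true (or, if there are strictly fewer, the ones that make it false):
is true only for:
  c=False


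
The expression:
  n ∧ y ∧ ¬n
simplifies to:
False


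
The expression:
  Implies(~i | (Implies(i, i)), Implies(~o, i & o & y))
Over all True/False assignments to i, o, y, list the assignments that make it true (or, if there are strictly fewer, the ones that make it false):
is true only for:
  i=False, o=True, y=False;
  i=False, o=True, y=True;
  i=True, o=True, y=False;
  i=True, o=True, y=True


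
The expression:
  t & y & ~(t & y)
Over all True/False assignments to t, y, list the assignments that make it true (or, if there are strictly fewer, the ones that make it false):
is never true.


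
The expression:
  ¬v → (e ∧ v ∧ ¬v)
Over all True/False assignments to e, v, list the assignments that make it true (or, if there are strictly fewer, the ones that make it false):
is true only for:
  e=False, v=True;
  e=True, v=True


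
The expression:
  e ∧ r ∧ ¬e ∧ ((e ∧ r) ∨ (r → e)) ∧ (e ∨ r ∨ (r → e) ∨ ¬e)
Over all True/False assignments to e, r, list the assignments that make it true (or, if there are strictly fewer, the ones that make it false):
is never true.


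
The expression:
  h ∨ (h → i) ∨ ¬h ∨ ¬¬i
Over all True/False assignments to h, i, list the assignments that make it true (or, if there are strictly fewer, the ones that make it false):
is always true.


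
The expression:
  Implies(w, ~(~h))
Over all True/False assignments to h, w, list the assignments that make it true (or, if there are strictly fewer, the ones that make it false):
is false only for:
  h=False, w=True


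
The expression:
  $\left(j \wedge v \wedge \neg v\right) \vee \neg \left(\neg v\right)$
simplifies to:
$v$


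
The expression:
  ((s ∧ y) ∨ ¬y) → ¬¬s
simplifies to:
s ∨ y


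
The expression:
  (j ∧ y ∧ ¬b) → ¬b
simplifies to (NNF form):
True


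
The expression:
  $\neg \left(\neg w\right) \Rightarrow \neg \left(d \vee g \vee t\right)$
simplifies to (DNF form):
$\left(\neg d \wedge \neg g \wedge \neg t\right) \vee \neg w$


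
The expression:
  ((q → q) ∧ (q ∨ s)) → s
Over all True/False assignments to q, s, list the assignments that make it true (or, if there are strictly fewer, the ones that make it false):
is false only for:
  q=True, s=False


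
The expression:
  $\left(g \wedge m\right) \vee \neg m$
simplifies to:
$g \vee \neg m$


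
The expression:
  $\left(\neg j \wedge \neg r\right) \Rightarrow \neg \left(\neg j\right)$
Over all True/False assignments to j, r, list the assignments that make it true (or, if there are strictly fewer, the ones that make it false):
is false only for:
  j=False, r=False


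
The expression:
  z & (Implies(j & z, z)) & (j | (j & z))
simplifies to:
j & z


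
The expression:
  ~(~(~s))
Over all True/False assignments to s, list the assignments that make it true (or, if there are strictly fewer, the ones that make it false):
is true only for:
  s=False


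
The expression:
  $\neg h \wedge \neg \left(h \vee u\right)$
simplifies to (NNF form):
$\neg h \wedge \neg u$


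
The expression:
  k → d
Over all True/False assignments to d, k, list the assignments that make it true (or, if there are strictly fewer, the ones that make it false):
is false only for:
  d=False, k=True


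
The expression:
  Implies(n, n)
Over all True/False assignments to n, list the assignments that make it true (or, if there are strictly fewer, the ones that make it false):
is always true.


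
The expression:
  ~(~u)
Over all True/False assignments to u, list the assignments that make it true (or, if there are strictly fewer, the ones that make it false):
is true only for:
  u=True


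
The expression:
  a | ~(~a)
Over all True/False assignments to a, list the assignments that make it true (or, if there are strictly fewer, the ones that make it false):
is true only for:
  a=True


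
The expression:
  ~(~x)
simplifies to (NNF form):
x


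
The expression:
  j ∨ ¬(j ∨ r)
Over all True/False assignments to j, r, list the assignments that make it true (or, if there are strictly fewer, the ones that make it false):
is false only for:
  j=False, r=True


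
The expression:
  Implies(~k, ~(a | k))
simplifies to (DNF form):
k | ~a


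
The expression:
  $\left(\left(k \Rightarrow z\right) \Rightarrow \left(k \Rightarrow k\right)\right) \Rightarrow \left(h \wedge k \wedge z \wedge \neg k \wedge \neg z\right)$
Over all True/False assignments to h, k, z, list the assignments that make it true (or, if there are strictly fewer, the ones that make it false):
is never true.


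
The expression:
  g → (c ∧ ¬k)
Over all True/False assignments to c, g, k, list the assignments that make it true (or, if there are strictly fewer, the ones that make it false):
is false only for:
  c=False, g=True, k=False;
  c=False, g=True, k=True;
  c=True, g=True, k=True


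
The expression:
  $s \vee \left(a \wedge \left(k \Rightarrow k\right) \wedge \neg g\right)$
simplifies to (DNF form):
$s \vee \left(a \wedge \neg g\right)$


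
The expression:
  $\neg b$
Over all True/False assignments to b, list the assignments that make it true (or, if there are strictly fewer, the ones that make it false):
is true only for:
  b=False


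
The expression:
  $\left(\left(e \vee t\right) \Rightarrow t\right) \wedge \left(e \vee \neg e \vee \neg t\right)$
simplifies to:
$t \vee \neg e$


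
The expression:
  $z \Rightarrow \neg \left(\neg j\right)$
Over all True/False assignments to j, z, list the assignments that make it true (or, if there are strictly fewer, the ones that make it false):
is false only for:
  j=False, z=True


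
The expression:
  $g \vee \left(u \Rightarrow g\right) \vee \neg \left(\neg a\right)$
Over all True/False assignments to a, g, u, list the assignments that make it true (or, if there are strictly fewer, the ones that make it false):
is false only for:
  a=False, g=False, u=True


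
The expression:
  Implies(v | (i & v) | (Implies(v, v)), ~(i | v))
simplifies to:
~i & ~v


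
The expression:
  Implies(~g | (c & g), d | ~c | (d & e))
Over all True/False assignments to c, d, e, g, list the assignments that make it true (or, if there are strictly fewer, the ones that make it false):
is false only for:
  c=True, d=False, e=False, g=False;
  c=True, d=False, e=False, g=True;
  c=True, d=False, e=True, g=False;
  c=True, d=False, e=True, g=True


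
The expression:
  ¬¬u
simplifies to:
u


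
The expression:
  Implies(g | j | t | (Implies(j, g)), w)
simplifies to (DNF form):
w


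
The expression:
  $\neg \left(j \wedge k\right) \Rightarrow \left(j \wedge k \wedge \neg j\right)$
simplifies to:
$j \wedge k$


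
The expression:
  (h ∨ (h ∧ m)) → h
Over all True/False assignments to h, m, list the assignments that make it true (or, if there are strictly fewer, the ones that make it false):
is always true.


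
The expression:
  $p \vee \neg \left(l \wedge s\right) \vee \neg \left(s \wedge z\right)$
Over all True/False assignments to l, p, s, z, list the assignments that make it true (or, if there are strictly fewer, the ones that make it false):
is false only for:
  l=True, p=False, s=True, z=True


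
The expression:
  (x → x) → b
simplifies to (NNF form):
b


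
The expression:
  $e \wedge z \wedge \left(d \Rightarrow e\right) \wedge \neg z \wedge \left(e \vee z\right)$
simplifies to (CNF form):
$\text{False}$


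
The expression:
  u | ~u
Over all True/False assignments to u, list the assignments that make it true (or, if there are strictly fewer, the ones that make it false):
is always true.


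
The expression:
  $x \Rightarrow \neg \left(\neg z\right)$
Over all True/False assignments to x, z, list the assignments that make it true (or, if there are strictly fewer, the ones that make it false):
is false only for:
  x=True, z=False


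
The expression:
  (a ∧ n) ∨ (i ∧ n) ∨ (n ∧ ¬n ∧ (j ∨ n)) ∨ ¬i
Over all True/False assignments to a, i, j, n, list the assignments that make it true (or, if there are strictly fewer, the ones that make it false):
is false only for:
  a=False, i=True, j=False, n=False;
  a=False, i=True, j=True, n=False;
  a=True, i=True, j=False, n=False;
  a=True, i=True, j=True, n=False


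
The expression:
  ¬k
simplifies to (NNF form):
¬k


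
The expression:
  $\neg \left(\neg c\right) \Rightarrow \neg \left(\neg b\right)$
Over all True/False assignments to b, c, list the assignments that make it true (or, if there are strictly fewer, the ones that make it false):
is false only for:
  b=False, c=True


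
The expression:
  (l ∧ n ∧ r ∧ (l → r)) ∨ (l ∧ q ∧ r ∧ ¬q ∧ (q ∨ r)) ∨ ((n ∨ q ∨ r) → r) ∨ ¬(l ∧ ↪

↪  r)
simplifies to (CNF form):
True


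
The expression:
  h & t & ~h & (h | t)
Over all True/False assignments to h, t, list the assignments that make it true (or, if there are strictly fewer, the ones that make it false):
is never true.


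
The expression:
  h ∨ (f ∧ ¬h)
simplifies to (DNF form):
f ∨ h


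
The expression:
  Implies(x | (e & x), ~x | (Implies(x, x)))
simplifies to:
True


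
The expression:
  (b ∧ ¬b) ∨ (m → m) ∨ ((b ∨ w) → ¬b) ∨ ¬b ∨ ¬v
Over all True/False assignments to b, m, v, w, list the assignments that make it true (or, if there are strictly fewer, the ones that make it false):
is always true.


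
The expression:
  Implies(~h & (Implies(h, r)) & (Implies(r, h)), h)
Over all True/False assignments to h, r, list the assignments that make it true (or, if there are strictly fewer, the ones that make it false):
is false only for:
  h=False, r=False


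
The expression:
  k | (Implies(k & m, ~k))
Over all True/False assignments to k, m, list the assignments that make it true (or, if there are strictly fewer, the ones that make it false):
is always true.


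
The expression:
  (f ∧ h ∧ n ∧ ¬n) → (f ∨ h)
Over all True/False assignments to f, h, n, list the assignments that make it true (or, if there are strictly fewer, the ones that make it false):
is always true.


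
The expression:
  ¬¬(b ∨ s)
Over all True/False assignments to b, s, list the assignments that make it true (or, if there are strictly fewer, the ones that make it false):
is false only for:
  b=False, s=False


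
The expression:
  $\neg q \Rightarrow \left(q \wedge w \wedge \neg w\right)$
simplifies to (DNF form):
$q$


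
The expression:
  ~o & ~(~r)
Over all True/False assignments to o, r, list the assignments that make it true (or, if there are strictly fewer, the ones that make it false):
is true only for:
  o=False, r=True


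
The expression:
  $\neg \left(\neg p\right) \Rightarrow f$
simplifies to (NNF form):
$f \vee \neg p$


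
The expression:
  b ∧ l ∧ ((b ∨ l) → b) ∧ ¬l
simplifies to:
False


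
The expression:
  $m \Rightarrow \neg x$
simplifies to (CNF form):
$\neg m \vee \neg x$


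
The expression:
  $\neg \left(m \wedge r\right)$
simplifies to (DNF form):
$\neg m \vee \neg r$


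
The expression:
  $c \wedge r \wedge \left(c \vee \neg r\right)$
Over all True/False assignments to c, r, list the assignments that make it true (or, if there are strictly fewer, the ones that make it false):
is true only for:
  c=True, r=True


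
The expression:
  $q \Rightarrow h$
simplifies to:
$h \vee \neg q$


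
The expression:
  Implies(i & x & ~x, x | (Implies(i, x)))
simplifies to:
True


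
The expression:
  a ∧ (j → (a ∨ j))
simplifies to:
a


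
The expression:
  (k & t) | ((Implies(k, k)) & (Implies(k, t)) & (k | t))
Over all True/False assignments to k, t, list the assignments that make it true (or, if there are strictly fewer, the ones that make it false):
is true only for:
  k=False, t=True;
  k=True, t=True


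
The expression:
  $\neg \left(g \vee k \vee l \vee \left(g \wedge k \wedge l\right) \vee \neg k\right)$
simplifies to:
$\text{False}$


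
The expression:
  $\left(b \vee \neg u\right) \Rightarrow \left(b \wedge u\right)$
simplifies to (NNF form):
$u$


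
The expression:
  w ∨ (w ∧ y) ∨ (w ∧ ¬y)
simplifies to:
w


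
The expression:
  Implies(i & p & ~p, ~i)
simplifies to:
True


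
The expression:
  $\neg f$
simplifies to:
$\neg f$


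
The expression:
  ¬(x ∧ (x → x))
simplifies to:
¬x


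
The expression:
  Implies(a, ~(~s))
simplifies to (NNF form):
s | ~a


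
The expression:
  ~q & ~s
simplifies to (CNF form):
~q & ~s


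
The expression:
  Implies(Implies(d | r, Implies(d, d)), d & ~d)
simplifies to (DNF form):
False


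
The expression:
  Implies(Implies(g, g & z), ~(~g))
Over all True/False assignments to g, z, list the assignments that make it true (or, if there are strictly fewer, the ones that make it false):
is true only for:
  g=True, z=False;
  g=True, z=True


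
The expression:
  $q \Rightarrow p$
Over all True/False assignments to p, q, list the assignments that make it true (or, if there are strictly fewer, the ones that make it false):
is false only for:
  p=False, q=True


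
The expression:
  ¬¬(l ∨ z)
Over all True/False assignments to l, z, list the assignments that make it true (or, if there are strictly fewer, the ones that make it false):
is false only for:
  l=False, z=False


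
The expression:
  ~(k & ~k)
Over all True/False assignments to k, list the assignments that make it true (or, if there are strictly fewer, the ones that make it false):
is always true.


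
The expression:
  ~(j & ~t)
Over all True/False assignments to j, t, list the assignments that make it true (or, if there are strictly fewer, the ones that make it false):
is false only for:
  j=True, t=False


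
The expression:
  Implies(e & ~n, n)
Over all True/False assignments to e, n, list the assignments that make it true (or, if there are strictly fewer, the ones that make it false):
is false only for:
  e=True, n=False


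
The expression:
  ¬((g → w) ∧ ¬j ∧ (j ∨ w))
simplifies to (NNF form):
j ∨ ¬w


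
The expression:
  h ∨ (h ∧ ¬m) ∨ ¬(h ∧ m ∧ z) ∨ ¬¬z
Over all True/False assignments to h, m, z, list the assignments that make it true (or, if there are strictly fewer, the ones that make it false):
is always true.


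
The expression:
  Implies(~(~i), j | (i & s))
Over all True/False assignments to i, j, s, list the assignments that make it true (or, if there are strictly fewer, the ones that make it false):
is false only for:
  i=True, j=False, s=False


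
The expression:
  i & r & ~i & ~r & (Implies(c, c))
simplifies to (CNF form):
False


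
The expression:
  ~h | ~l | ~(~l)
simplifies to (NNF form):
True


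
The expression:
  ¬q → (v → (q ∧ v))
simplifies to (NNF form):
q ∨ ¬v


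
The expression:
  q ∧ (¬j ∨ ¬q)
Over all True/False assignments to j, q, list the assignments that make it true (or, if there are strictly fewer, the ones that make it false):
is true only for:
  j=False, q=True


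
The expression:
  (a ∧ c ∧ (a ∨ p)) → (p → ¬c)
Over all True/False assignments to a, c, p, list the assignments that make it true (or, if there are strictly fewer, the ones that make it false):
is false only for:
  a=True, c=True, p=True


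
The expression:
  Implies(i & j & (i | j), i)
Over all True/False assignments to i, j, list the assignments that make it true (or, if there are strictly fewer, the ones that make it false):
is always true.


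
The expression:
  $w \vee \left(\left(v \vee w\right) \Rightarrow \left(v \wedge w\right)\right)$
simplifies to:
$w \vee \neg v$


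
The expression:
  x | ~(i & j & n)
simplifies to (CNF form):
x | ~i | ~j | ~n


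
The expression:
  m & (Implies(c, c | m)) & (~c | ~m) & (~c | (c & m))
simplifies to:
m & ~c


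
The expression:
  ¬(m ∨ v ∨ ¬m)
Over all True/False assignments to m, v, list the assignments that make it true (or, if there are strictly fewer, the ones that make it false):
is never true.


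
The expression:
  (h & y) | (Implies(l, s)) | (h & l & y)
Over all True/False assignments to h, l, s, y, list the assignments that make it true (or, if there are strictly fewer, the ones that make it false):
is false only for:
  h=False, l=True, s=False, y=False;
  h=False, l=True, s=False, y=True;
  h=True, l=True, s=False, y=False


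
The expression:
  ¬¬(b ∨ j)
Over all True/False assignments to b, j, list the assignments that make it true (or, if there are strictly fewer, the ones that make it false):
is false only for:
  b=False, j=False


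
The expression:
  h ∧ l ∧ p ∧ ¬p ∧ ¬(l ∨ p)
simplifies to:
False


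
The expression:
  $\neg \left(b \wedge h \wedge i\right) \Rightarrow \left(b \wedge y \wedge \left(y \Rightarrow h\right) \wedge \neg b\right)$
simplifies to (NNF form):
$b \wedge h \wedge i$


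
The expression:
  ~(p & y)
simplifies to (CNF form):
~p | ~y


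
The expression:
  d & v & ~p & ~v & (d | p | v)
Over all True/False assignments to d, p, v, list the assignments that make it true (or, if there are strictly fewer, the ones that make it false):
is never true.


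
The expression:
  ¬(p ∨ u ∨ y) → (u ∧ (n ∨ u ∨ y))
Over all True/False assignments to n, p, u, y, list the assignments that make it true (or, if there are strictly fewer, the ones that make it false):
is false only for:
  n=False, p=False, u=False, y=False;
  n=True, p=False, u=False, y=False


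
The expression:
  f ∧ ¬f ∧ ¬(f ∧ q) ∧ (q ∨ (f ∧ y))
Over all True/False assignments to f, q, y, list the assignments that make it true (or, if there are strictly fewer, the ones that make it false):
is never true.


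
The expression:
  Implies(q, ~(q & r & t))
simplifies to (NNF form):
~q | ~r | ~t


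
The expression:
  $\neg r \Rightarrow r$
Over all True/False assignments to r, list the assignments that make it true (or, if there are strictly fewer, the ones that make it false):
is true only for:
  r=True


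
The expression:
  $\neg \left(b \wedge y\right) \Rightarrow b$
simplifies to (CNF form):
$b$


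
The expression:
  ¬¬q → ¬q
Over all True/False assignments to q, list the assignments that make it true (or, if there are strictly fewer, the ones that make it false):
is true only for:
  q=False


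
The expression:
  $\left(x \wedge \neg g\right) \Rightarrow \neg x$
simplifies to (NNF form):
$g \vee \neg x$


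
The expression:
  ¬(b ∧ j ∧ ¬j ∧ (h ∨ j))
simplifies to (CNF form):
True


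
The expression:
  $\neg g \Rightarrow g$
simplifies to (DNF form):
$g$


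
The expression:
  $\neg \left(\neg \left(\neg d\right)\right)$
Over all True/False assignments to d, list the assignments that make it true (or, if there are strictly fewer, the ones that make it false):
is true only for:
  d=False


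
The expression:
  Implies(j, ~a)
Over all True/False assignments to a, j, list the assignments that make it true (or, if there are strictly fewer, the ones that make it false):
is false only for:
  a=True, j=True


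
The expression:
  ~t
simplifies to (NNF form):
~t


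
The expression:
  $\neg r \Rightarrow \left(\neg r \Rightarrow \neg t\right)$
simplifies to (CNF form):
$r \vee \neg t$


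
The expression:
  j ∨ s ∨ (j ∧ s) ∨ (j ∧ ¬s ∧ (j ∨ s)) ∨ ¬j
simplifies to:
True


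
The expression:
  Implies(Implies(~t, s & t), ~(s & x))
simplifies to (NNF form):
~s | ~t | ~x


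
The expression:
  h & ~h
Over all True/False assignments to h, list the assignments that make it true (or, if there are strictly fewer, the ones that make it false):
is never true.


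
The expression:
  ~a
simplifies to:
~a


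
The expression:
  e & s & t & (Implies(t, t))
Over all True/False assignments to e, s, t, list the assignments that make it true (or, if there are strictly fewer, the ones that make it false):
is true only for:
  e=True, s=True, t=True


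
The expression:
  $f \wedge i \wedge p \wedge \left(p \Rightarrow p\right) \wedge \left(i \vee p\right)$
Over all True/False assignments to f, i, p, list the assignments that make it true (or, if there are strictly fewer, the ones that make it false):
is true only for:
  f=True, i=True, p=True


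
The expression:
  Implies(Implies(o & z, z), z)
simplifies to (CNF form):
z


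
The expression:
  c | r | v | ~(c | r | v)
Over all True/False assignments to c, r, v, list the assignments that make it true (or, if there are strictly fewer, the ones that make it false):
is always true.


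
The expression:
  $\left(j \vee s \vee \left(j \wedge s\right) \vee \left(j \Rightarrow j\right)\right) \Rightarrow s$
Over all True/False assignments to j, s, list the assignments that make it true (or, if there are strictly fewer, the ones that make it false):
is true only for:
  j=False, s=True;
  j=True, s=True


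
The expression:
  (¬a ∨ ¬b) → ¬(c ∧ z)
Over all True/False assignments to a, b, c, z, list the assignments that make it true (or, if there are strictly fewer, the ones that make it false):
is false only for:
  a=False, b=False, c=True, z=True;
  a=False, b=True, c=True, z=True;
  a=True, b=False, c=True, z=True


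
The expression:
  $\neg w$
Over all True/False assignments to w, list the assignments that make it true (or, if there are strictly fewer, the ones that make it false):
is true only for:
  w=False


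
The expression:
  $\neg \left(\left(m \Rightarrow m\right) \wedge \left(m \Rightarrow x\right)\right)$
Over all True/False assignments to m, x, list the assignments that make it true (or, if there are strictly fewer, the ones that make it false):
is true only for:
  m=True, x=False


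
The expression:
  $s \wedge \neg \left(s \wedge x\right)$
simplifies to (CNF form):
$s \wedge \neg x$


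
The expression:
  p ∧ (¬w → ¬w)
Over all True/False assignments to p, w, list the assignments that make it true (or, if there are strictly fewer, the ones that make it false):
is true only for:
  p=True, w=False;
  p=True, w=True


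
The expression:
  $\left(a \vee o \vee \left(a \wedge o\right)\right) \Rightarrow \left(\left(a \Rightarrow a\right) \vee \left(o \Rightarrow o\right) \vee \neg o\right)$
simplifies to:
$\text{True}$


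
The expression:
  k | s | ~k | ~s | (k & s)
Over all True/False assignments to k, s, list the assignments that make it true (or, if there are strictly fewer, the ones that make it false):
is always true.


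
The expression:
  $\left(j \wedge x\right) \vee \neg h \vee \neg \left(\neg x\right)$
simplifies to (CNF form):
$x \vee \neg h$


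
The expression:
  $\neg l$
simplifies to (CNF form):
$\neg l$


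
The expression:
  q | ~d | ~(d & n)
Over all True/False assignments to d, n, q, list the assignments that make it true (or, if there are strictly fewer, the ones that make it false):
is false only for:
  d=True, n=True, q=False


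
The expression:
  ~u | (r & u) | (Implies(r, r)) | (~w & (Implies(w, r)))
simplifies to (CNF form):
True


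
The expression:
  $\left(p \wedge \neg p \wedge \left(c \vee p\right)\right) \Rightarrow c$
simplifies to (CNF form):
$\text{True}$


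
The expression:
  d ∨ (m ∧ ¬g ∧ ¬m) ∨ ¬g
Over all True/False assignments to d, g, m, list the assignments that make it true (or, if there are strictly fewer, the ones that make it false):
is false only for:
  d=False, g=True, m=False;
  d=False, g=True, m=True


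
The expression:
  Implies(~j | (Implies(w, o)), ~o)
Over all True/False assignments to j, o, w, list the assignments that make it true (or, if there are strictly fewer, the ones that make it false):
is true only for:
  j=False, o=False, w=False;
  j=False, o=False, w=True;
  j=True, o=False, w=False;
  j=True, o=False, w=True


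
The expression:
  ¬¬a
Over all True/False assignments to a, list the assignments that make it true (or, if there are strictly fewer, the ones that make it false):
is true only for:
  a=True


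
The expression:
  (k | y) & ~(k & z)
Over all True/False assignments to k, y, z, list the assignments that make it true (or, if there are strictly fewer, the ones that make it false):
is true only for:
  k=False, y=True, z=False;
  k=False, y=True, z=True;
  k=True, y=False, z=False;
  k=True, y=True, z=False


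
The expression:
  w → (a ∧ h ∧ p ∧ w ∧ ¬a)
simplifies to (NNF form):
¬w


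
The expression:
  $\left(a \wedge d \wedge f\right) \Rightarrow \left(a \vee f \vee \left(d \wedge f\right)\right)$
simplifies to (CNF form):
$\text{True}$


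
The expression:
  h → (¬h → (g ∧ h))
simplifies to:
True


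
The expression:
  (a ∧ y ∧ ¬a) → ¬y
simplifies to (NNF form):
True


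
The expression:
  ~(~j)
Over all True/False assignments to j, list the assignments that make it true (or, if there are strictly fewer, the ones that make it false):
is true only for:
  j=True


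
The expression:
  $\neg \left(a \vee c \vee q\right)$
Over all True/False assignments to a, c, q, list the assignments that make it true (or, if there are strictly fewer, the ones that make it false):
is true only for:
  a=False, c=False, q=False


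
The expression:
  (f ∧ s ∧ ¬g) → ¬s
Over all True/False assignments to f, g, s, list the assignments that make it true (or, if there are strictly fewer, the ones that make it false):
is false only for:
  f=True, g=False, s=True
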